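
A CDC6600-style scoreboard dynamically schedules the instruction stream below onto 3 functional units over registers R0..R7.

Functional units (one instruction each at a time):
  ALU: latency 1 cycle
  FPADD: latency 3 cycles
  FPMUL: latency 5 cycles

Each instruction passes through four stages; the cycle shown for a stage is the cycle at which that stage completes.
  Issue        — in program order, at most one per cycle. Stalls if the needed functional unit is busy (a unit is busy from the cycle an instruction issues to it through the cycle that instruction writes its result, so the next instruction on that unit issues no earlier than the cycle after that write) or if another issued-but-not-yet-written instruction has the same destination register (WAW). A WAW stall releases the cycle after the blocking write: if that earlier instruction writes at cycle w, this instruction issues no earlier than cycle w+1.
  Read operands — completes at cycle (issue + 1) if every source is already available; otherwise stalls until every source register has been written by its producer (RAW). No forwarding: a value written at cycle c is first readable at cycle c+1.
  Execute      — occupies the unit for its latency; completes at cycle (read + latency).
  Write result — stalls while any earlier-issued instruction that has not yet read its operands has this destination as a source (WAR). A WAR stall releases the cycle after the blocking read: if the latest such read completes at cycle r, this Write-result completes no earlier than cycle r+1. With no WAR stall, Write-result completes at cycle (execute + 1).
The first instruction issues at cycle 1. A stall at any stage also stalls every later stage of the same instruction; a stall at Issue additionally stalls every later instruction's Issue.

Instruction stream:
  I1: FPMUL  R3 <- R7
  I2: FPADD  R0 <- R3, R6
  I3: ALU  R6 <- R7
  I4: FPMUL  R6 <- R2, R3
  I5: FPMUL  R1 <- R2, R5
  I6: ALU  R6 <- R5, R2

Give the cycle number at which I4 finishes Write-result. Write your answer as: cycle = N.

cycle = 18

[1] I1 dispatched to FPMUL
[2] I1 operands ready, I2 dispatched to FPADD
[3] I3 dispatched to ALU
[4] I3 operands ready
[5] I3 complete
[7] I1 complete
[8] R3←I1
[9] I2 operands ready
[10] R6←I3
[11] I4 dispatched to FPMUL
[12] I2 complete, I4 operands ready
[13] R0←I2
[17] I4 complete
[18] R6←I4
[19] I5 dispatched to FPMUL
[20] I5 operands ready, I6 dispatched to ALU
[21] I6 operands ready
[22] I6 complete
[23] R6←I6
[25] I5 complete
[26] R1←I5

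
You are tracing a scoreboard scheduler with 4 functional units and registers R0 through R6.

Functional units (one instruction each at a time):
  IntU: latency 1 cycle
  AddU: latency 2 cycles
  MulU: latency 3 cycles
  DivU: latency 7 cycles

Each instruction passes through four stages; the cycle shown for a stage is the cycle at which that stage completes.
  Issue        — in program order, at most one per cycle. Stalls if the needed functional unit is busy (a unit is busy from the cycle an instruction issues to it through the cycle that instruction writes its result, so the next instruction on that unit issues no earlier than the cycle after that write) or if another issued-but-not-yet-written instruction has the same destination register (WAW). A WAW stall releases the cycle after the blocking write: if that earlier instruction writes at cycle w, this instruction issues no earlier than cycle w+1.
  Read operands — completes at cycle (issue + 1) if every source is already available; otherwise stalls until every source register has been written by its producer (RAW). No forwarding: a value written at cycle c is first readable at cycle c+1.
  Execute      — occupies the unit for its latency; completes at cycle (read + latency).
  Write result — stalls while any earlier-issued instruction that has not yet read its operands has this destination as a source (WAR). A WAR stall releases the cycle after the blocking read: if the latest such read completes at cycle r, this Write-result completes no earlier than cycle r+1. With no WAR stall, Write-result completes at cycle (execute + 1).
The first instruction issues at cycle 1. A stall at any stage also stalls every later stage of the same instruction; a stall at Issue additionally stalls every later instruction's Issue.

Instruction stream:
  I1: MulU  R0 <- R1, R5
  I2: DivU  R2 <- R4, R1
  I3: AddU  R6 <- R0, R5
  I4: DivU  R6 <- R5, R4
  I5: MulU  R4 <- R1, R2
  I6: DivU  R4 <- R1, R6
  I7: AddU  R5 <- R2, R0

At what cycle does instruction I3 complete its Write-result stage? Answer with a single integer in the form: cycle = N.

cycle = 10

cycle 1: I1 dispatched to MulU
cycle 2: I1 operands ready; I2 dispatched to DivU
cycle 3: I2 operands ready; I3 dispatched to AddU
cycle 5: I1 complete
cycle 6: R0←I1
cycle 7: I3 operands ready
cycle 9: I3 complete
cycle 10: I2 complete; R6←I3
cycle 11: R2←I2
cycle 12: I4 dispatched to DivU
cycle 13: I4 operands ready; I5 dispatched to MulU
cycle 14: I5 operands ready
cycle 17: I5 complete
cycle 18: R4←I5
cycle 20: I4 complete
cycle 21: R6←I4
cycle 22: I6 dispatched to DivU
cycle 23: I6 operands ready; I7 dispatched to AddU
cycle 24: I7 operands ready
cycle 26: I7 complete
cycle 27: R5←I7
cycle 30: I6 complete
cycle 31: R4←I6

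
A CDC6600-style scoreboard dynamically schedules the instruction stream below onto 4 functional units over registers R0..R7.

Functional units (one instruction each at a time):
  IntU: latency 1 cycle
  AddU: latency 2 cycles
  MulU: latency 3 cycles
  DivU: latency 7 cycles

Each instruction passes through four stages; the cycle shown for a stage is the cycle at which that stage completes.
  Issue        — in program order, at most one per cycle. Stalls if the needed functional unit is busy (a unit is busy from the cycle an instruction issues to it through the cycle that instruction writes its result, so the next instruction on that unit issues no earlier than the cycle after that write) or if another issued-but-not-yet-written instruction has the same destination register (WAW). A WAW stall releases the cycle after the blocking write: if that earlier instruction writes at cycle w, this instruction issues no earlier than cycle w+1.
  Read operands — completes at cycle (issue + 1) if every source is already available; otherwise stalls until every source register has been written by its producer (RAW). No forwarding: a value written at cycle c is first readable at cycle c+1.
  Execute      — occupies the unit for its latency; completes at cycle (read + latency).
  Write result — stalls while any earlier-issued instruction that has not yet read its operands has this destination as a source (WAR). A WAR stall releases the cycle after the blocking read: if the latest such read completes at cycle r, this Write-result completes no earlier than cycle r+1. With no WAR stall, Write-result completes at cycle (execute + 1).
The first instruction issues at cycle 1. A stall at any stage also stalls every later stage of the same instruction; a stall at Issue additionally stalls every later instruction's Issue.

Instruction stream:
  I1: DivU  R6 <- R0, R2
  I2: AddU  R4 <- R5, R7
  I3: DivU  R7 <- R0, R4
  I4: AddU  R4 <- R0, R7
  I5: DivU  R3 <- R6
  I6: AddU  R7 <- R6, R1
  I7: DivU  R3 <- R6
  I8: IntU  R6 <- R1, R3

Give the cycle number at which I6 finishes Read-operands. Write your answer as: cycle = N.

cycle 1: I1 issues→DivU
cycle 2: I1 reads, I2 issues→AddU
cycle 3: I2 reads
cycle 5: I2 exec-done
cycle 6: I2 writes R4
cycle 9: I1 exec-done
cycle 10: I1 writes R6
cycle 11: I3 issues→DivU
cycle 12: I3 reads, I4 issues→AddU
cycle 19: I3 exec-done
cycle 20: I3 writes R7
cycle 21: I4 reads, I5 issues→DivU
cycle 22: I5 reads
cycle 23: I4 exec-done
cycle 24: I4 writes R4
cycle 25: I6 issues→AddU
cycle 26: I6 reads
cycle 28: I6 exec-done
cycle 29: I5 exec-done, I6 writes R7
cycle 30: I5 writes R3
cycle 31: I7 issues→DivU
cycle 32: I7 reads, I8 issues→IntU
cycle 39: I7 exec-done
cycle 40: I7 writes R3
cycle 41: I8 reads
cycle 42: I8 exec-done
cycle 43: I8 writes R6

cycle = 26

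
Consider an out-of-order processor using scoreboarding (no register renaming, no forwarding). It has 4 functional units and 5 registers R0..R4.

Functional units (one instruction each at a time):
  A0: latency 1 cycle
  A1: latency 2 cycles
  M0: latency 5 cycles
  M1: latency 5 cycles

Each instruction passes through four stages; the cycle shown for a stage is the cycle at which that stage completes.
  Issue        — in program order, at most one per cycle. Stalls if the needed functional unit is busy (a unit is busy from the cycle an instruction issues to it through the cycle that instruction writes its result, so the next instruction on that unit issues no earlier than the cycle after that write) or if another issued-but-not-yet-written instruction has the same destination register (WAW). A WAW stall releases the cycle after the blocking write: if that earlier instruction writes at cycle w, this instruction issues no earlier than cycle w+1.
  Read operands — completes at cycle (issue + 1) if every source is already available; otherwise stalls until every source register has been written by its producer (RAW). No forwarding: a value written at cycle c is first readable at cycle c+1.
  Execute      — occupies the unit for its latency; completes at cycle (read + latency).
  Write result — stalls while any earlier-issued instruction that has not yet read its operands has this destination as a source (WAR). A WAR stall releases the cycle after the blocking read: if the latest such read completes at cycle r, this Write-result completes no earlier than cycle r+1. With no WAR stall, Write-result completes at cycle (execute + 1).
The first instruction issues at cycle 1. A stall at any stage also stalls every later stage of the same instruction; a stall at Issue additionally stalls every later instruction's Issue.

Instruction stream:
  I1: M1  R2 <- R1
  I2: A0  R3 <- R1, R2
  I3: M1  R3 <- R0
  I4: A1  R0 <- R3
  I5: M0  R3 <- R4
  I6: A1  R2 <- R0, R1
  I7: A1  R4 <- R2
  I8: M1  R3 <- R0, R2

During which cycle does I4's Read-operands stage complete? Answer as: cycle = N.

t=1  I1→M1
t=2  I1 RO, I2→A0
t=7  I1 EX
t=8  I1 WR R2
t=9  I2 RO
t=10  I2 EX
t=11  I2 WR R3
t=12  I3→M1
t=13  I3 RO, I4→A1
t=18  I3 EX
t=19  I3 WR R3
t=20  I4 RO, I5→M0
t=21  I5 RO
t=22  I4 EX
t=23  I4 WR R0
t=24  I6→A1
t=25  I6 RO
t=26  I5 EX
t=27  I5 WR R3, I6 EX
t=28  I6 WR R2
t=29  I7→A1
t=30  I7 RO, I8→M1
t=31  I8 RO
t=32  I7 EX
t=33  I7 WR R4
t=36  I8 EX
t=37  I8 WR R3

cycle = 20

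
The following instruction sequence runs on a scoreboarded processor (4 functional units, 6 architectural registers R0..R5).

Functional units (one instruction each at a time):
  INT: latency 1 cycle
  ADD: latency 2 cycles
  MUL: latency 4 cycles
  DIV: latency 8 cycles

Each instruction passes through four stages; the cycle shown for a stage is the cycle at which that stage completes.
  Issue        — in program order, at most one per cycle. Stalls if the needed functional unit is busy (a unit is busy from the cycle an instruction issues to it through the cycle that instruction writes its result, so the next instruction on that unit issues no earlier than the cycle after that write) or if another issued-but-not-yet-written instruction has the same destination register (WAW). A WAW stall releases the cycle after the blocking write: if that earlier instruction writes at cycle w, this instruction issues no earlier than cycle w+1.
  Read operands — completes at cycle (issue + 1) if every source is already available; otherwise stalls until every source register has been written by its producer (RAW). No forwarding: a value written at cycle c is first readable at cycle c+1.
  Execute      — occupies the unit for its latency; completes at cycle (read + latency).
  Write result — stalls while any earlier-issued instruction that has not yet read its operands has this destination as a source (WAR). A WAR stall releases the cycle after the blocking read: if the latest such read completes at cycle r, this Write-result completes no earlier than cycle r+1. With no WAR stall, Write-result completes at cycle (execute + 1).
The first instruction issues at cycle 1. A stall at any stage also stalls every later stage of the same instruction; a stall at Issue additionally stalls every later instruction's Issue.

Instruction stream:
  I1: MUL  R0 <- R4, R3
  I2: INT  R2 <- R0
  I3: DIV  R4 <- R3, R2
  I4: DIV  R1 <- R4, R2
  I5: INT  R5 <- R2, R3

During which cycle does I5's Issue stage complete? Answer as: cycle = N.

cycle = 22

t=1  issue I1 (MUL)
t=2  I1 read-ops | issue I2 (INT)
t=3  issue I3 (DIV)
t=6  I1 finished on MUL
t=7  I1→R0
t=8  I2 read-ops
t=9  I2 finished on INT
t=10  I2→R2
t=11  I3 read-ops
t=19  I3 finished on DIV
t=20  I3→R4
t=21  issue I4 (DIV)
t=22  I4 read-ops | issue I5 (INT)
t=23  I5 read-ops
t=24  I5 finished on INT
t=25  I5→R5
t=30  I4 finished on DIV
t=31  I4→R1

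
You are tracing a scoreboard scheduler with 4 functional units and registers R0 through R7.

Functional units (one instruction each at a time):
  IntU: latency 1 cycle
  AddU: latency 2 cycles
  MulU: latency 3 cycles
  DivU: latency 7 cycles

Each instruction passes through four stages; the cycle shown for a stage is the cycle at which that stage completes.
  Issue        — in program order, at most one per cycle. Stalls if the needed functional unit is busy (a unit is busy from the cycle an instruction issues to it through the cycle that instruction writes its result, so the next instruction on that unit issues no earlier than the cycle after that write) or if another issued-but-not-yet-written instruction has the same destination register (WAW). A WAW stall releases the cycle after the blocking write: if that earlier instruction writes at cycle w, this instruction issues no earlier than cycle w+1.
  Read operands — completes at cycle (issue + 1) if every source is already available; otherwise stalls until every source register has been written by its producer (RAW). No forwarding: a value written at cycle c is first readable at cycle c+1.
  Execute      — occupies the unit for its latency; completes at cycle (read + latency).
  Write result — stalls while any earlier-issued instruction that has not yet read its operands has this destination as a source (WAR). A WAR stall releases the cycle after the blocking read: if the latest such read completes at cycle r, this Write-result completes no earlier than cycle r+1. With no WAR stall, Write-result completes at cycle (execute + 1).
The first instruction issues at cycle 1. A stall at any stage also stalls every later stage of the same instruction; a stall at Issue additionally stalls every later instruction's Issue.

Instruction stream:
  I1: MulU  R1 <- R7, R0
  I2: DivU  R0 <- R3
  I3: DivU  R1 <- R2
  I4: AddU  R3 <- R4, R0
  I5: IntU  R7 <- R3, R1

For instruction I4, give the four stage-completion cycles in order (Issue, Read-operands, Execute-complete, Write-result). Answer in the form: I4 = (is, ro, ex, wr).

I4 = (13, 14, 16, 17)

t=1  issue I1 (MulU)
t=2  I1 read-ops | issue I2 (DivU)
t=3  I2 read-ops
t=5  I1 finished on MulU
t=6  I1→R1
t=10  I2 finished on DivU
t=11  I2→R0
t=12  issue I3 (DivU)
t=13  I3 read-ops | issue I4 (AddU)
t=14  I4 read-ops | issue I5 (IntU)
t=16  I4 finished on AddU
t=17  I4→R3
t=20  I3 finished on DivU
t=21  I3→R1
t=22  I5 read-ops
t=23  I5 finished on IntU
t=24  I5→R7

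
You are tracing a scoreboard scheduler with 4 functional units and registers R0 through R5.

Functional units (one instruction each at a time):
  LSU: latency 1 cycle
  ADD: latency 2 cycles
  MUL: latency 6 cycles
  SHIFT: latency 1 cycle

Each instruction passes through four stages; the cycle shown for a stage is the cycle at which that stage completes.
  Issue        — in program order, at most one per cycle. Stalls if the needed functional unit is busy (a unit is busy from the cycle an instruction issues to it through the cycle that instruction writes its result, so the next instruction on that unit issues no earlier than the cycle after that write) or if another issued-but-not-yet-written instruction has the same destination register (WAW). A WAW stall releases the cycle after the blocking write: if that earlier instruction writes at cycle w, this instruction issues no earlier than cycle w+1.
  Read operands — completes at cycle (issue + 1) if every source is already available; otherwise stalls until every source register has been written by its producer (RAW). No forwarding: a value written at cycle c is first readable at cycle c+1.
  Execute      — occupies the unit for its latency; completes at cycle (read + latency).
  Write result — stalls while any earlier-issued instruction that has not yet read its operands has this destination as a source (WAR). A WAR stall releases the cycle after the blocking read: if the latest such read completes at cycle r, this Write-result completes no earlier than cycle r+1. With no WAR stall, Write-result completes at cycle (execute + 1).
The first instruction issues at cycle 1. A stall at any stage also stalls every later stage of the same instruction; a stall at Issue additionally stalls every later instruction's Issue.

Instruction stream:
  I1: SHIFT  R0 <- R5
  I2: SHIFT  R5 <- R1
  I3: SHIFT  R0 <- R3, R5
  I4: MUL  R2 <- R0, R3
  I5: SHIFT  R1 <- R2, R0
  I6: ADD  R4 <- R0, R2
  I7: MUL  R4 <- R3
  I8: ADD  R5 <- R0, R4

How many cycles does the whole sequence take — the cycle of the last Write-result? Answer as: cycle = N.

I1: IS=1 RO=2 EX=3 WR=4
I2: IS=5 RO=6 EX=7 WR=8  [struct: SHIFT busy until I1 writes@4]
I3: IS=9 RO=10 EX=11 WR=12  [struct: SHIFT busy until I2 writes@8]
I4: IS=10 RO=13 EX=19 WR=20  [RAW R0: wait I3 write@12]
I5: IS=13 RO=21 EX=22 WR=23  [struct: SHIFT busy until I3 writes@12; RAW R2: wait I4 write@20]
I6: IS=14 RO=21 EX=23 WR=24  [RAW R2: wait I4 write@20]
I7: IS=25 RO=26 EX=32 WR=33  [WAW R4: wait I6 write@24]
I8: IS=26 RO=34 EX=36 WR=37  [RAW R4: wait I7 write@33]

cycle = 37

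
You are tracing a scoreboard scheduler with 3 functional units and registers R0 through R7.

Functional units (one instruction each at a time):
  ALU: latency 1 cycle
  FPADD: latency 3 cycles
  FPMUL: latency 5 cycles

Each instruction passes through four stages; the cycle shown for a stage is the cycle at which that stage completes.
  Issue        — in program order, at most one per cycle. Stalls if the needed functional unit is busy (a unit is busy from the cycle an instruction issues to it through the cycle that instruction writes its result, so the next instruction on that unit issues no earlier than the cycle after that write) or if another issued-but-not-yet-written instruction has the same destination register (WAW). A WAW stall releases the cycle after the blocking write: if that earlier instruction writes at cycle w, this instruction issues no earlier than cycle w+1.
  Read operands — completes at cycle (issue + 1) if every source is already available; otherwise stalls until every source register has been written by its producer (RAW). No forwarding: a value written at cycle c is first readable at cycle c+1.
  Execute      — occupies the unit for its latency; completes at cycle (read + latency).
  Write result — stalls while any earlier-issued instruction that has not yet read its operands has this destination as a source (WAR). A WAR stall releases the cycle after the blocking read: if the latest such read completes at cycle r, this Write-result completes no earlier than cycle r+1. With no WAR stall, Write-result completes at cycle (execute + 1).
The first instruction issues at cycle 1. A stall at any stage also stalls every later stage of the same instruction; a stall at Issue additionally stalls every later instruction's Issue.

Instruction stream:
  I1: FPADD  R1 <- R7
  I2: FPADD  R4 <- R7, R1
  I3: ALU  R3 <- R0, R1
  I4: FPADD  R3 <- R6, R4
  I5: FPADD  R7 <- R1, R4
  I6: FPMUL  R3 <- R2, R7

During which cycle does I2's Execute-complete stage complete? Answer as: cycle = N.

cycle = 11

c1: I1 dispatched to FPADD
c2: I1 operands ready
c5: I1 complete
c6: R1←I1
c7: I2 dispatched to FPADD
c8: I2 operands ready; I3 dispatched to ALU
c9: I3 operands ready
c10: I3 complete
c11: I2 complete; R3←I3
c12: R4←I2
c13: I4 dispatched to FPADD
c14: I4 operands ready
c17: I4 complete
c18: R3←I4
c19: I5 dispatched to FPADD
c20: I5 operands ready; I6 dispatched to FPMUL
c23: I5 complete
c24: R7←I5
c25: I6 operands ready
c30: I6 complete
c31: R3←I6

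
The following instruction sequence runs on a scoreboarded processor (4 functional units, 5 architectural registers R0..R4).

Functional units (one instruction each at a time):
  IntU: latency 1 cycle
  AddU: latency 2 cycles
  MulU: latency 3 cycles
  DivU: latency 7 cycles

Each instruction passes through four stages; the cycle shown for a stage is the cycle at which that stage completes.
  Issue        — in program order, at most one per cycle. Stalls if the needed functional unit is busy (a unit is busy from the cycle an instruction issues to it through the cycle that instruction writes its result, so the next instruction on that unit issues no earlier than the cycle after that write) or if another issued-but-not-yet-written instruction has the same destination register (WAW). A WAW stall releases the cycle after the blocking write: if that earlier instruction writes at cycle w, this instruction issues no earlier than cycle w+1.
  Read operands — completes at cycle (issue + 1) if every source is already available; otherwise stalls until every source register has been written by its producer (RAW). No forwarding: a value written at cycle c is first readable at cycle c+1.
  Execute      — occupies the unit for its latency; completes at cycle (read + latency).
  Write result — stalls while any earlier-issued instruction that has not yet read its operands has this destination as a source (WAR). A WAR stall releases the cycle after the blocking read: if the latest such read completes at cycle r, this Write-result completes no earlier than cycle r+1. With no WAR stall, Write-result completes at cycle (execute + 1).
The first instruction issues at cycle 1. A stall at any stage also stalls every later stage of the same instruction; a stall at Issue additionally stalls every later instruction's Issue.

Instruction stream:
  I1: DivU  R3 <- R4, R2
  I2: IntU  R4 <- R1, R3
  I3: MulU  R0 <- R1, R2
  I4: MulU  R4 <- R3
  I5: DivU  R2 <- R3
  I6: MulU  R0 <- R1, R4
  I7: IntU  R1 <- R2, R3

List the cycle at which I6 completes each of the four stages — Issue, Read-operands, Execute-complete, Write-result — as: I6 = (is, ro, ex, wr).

I6 = (20, 21, 24, 25)

I1 -> (1, 2, 9, 10)
I2 -> (2, 11, 12, 13)  // RAW R3: wait I1 write@10
I3 -> (3, 4, 7, 8)
I4 -> (14, 15, 18, 19)  // WAW R4: wait I2 write@13
I5 -> (15, 16, 23, 24)
I6 -> (20, 21, 24, 25)  // struct: MulU busy until I4 writes@19
I7 -> (21, 25, 26, 27)  // RAW R2: wait I5 write@24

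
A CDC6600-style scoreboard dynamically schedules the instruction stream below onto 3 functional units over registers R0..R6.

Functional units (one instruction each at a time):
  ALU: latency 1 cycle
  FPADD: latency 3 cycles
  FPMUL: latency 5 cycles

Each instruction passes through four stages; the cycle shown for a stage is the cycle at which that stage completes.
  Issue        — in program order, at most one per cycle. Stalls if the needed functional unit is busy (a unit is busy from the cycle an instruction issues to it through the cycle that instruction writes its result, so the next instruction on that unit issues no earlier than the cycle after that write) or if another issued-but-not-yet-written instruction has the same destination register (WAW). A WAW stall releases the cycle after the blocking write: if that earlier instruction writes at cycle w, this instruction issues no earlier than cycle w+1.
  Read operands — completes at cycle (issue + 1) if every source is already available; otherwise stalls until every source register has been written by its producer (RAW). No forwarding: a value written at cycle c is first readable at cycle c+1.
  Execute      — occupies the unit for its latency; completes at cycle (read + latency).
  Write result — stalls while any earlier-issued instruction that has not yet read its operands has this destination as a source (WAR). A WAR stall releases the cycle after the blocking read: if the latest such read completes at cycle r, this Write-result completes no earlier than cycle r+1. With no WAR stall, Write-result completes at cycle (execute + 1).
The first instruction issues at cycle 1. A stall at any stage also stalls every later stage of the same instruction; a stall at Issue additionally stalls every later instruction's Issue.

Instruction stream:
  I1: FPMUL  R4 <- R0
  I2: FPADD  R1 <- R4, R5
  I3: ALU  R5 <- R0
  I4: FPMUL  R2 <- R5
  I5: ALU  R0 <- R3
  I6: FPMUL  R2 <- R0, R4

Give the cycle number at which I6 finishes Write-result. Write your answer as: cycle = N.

I1 -> (1, 2, 7, 8)
I2 -> (2, 9, 12, 13)  // RAW R4: wait I1 write@8
I3 -> (3, 4, 5, 10)  // WAR R5: wait I2 read@9
I4 -> (9, 11, 16, 17)  // struct: FPMUL busy until I1 writes@8, RAW R5: wait I3 write@10
I5 -> (11, 12, 13, 14)  // struct: ALU busy until I3 writes@10
I6 -> (18, 19, 24, 25)  // struct: FPMUL busy until I4 writes@17

cycle = 25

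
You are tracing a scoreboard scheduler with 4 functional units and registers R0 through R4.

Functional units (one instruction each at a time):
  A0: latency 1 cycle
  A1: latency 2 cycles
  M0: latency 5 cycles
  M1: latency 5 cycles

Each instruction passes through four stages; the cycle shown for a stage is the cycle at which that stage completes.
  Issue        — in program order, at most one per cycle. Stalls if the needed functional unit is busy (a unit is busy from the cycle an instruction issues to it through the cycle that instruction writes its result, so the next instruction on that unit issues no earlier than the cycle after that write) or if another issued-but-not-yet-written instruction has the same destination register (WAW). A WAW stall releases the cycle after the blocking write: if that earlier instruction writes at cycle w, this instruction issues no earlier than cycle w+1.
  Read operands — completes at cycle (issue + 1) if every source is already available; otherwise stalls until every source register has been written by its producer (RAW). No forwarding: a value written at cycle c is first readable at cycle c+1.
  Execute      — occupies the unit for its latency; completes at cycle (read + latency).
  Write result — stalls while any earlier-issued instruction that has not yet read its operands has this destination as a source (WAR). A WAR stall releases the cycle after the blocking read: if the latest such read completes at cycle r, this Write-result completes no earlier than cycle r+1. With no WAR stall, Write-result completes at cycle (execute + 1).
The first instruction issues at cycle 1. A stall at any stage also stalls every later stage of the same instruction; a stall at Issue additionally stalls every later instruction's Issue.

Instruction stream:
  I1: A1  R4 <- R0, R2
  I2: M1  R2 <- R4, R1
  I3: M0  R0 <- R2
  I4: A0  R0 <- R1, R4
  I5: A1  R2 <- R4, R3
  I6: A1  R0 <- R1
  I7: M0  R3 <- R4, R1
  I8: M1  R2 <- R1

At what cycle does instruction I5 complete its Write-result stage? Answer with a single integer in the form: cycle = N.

cycle = 25

cycle 1: issue I1 (A1)
cycle 2: I1 read-ops | issue I2 (M1)
cycle 3: issue I3 (M0)
cycle 4: I1 finished on A1
cycle 5: I1→R4
cycle 6: I2 read-ops
cycle 11: I2 finished on M1
cycle 12: I2→R2
cycle 13: I3 read-ops
cycle 18: I3 finished on M0
cycle 19: I3→R0
cycle 20: issue I4 (A0)
cycle 21: I4 read-ops | issue I5 (A1)
cycle 22: I4 finished on A0 | I5 read-ops
cycle 23: I4→R0
cycle 24: I5 finished on A1
cycle 25: I5→R2
cycle 26: issue I6 (A1)
cycle 27: I6 read-ops | issue I7 (M0)
cycle 28: I7 read-ops | issue I8 (M1)
cycle 29: I6 finished on A1 | I8 read-ops
cycle 30: I6→R0
cycle 33: I7 finished on M0
cycle 34: I7→R3 | I8 finished on M1
cycle 35: I8→R2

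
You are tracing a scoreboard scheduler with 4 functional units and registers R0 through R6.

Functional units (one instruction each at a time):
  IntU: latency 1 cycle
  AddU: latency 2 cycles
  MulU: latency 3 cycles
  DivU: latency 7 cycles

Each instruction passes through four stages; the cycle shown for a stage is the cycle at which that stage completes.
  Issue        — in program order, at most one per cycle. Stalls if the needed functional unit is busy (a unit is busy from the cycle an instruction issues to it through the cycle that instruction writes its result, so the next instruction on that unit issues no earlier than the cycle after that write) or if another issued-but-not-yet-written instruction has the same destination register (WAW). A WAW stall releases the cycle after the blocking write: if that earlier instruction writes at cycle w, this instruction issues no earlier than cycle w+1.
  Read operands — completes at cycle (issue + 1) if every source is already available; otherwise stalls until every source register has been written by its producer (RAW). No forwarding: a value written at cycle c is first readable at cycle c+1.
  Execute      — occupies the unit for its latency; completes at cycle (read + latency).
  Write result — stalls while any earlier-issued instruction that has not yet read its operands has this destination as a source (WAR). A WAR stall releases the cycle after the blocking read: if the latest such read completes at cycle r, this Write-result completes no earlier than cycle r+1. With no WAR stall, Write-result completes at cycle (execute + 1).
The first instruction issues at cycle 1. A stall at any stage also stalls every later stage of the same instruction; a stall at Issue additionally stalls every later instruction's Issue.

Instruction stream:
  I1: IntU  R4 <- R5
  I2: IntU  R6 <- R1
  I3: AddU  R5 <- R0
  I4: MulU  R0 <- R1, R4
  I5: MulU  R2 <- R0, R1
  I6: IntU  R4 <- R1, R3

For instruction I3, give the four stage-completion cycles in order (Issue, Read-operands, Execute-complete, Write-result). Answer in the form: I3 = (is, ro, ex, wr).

I3 = (6, 7, 9, 10)

cycle 1: issue I1 (IntU)
cycle 2: I1 read-ops
cycle 3: I1 finished on IntU
cycle 4: I1→R4
cycle 5: issue I2 (IntU)
cycle 6: I2 read-ops; issue I3 (AddU)
cycle 7: I2 finished on IntU; I3 read-ops; issue I4 (MulU)
cycle 8: I2→R6; I4 read-ops
cycle 9: I3 finished on AddU
cycle 10: I3→R5
cycle 11: I4 finished on MulU
cycle 12: I4→R0
cycle 13: issue I5 (MulU)
cycle 14: I5 read-ops; issue I6 (IntU)
cycle 15: I6 read-ops
cycle 16: I6 finished on IntU
cycle 17: I5 finished on MulU; I6→R4
cycle 18: I5→R2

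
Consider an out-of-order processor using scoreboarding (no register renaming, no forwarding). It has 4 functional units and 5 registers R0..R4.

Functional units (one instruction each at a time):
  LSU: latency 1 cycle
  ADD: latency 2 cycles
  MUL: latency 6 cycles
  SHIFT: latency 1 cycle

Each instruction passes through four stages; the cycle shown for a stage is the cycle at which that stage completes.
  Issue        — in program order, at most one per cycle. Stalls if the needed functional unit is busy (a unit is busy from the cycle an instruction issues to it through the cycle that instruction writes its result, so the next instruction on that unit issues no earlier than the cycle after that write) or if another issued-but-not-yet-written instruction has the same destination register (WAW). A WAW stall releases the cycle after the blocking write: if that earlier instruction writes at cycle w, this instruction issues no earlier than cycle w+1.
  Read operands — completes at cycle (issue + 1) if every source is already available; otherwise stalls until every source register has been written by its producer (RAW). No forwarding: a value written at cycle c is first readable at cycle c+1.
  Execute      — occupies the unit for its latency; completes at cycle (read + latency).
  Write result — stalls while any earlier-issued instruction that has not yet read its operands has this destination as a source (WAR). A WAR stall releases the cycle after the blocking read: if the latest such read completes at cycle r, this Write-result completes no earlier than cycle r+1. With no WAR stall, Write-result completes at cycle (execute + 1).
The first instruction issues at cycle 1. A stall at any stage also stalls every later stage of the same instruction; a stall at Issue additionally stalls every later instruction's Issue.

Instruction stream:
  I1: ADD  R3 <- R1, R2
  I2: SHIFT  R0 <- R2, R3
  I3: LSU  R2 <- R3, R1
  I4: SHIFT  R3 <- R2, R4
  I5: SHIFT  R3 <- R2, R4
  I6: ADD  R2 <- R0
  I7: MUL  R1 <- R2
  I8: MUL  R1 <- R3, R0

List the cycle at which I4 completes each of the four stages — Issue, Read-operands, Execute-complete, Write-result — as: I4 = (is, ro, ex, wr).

I4 = (9, 10, 11, 12)

[I1] 1/2/4/5
[I2] 2/6/7/8  (RAW R3: wait I1 write@5)
[I3] 3/6/7/8  (RAW R3: wait I1 write@5)
[I4] 9/10/11/12  (struct: SHIFT busy until I2 writes@8)
[I5] 13/14/15/16  (struct: SHIFT busy until I4 writes@12)
[I6] 14/15/17/18
[I7] 15/19/25/26  (RAW R2: wait I6 write@18)
[I8] 27/28/34/35  (struct: MUL busy until I7 writes@26)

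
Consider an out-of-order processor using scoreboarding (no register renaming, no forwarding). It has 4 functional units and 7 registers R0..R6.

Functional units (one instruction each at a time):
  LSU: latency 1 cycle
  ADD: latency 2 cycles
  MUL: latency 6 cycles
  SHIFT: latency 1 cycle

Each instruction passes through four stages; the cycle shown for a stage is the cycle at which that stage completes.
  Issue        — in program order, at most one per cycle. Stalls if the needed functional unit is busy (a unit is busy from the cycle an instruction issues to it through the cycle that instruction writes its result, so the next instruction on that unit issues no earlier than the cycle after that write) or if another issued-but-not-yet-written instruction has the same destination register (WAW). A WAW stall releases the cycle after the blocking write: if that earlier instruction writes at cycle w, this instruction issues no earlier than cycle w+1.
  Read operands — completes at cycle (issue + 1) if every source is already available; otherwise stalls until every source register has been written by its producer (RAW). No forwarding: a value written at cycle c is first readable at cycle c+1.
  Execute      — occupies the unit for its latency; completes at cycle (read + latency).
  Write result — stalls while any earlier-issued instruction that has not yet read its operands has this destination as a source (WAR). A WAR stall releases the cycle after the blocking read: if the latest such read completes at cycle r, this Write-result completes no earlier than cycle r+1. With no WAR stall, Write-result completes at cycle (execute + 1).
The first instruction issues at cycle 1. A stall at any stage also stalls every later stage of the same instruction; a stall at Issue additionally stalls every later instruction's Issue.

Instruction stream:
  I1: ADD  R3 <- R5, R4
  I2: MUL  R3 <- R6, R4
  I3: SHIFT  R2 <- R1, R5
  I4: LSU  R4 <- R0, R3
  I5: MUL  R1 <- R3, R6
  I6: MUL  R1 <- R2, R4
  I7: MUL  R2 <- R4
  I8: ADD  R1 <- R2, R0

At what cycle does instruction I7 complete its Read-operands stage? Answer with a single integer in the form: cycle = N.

cycle = 34

c1: issue I1 (ADD)
c2: I1 read-ops
c4: I1 finished on ADD
c5: I1→R3
c6: issue I2 (MUL)
c7: I2 read-ops; issue I3 (SHIFT)
c8: I3 read-ops; issue I4 (LSU)
c9: I3 finished on SHIFT
c10: I3→R2
c13: I2 finished on MUL
c14: I2→R3
c15: I4 read-ops; issue I5 (MUL)
c16: I4 finished on LSU; I5 read-ops
c17: I4→R4
c22: I5 finished on MUL
c23: I5→R1
c24: issue I6 (MUL)
c25: I6 read-ops
c31: I6 finished on MUL
c32: I6→R1
c33: issue I7 (MUL)
c34: I7 read-ops; issue I8 (ADD)
c40: I7 finished on MUL
c41: I7→R2
c42: I8 read-ops
c44: I8 finished on ADD
c45: I8→R1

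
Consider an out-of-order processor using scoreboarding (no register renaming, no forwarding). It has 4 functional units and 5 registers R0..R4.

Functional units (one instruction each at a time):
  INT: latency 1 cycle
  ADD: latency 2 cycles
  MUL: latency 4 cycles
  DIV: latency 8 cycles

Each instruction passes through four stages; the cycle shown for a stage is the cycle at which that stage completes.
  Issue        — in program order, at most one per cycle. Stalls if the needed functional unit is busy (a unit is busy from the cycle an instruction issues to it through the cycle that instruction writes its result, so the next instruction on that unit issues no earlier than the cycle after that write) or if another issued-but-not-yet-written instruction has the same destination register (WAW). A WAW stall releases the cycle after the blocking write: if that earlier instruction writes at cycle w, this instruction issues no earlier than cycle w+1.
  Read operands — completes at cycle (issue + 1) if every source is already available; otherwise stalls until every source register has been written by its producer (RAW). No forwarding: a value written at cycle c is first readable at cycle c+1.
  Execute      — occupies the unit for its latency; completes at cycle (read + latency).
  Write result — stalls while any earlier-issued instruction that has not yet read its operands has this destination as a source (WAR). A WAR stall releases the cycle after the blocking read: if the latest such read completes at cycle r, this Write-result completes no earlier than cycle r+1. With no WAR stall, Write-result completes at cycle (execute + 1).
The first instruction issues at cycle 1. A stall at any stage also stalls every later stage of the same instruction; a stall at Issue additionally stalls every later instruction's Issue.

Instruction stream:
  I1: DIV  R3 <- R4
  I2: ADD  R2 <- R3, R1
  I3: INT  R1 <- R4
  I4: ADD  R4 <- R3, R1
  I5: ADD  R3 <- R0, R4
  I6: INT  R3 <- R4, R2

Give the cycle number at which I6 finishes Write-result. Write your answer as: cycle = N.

cycle = 29

cycle 1: I1 dispatched to DIV
cycle 2: I1 operands ready, I2 dispatched to ADD
cycle 3: I3 dispatched to INT
cycle 4: I3 operands ready
cycle 5: I3 complete
cycle 10: I1 complete
cycle 11: R3←I1
cycle 12: I2 operands ready
cycle 13: R1←I3
cycle 14: I2 complete
cycle 15: R2←I2
cycle 16: I4 dispatched to ADD
cycle 17: I4 operands ready
cycle 19: I4 complete
cycle 20: R4←I4
cycle 21: I5 dispatched to ADD
cycle 22: I5 operands ready
cycle 24: I5 complete
cycle 25: R3←I5
cycle 26: I6 dispatched to INT
cycle 27: I6 operands ready
cycle 28: I6 complete
cycle 29: R3←I6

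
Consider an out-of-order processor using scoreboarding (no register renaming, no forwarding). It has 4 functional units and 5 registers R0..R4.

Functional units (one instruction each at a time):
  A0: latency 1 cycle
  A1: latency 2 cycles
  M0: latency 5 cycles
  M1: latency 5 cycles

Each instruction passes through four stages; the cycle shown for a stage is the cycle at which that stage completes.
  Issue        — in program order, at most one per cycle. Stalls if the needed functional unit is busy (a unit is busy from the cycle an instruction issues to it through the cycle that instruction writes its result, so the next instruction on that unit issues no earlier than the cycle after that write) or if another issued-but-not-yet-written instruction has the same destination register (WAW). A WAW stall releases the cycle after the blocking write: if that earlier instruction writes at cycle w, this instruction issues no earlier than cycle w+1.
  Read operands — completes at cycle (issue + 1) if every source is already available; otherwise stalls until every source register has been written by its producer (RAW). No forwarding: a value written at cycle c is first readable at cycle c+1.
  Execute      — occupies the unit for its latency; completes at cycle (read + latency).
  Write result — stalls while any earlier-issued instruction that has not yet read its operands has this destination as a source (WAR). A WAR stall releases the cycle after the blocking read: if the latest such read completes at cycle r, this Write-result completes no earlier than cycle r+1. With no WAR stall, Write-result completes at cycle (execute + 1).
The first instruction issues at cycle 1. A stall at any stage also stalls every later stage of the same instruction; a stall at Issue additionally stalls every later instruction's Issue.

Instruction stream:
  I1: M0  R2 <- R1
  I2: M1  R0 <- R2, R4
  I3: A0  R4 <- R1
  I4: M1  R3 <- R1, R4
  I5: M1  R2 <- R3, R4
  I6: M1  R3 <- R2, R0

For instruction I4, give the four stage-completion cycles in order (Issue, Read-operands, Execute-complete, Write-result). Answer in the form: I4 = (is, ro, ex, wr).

t=1  I1→M0
t=2  I1 RO | I2→M1
t=3  I3→A0
t=4  I3 RO
t=5  I3 EX
t=7  I1 EX
t=8  I1 WR R2
t=9  I2 RO
t=10  I3 WR R4
t=14  I2 EX
t=15  I2 WR R0
t=16  I4→M1
t=17  I4 RO
t=22  I4 EX
t=23  I4 WR R3
t=24  I5→M1
t=25  I5 RO
t=30  I5 EX
t=31  I5 WR R2
t=32  I6→M1
t=33  I6 RO
t=38  I6 EX
t=39  I6 WR R3

I4 = (16, 17, 22, 23)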